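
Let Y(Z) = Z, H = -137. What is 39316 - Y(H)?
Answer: 39453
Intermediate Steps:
39316 - Y(H) = 39316 - 1*(-137) = 39316 + 137 = 39453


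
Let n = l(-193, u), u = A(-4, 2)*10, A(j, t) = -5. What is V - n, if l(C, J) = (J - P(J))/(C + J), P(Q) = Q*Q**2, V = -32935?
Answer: -2626085/81 ≈ -32421.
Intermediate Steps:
P(Q) = Q**3
u = -50 (u = -5*10 = -50)
l(C, J) = (J - J**3)/(C + J)
n = -41650/81 (n = (-50 - 1*(-50)**3)/(-193 - 50) = (-50 - 1*(-125000))/(-243) = -(-50 + 125000)/243 = -1/243*124950 = -41650/81 ≈ -514.20)
V - n = -32935 - 1*(-41650/81) = -32935 + 41650/81 = -2626085/81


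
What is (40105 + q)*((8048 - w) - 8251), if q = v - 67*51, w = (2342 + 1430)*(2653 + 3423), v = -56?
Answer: -839564229000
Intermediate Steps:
w = 22918672 (w = 3772*6076 = 22918672)
q = -3473 (q = -56 - 67*51 = -56 - 3417 = -3473)
(40105 + q)*((8048 - w) - 8251) = (40105 - 3473)*((8048 - 1*22918672) - 8251) = 36632*((8048 - 22918672) - 8251) = 36632*(-22910624 - 8251) = 36632*(-22918875) = -839564229000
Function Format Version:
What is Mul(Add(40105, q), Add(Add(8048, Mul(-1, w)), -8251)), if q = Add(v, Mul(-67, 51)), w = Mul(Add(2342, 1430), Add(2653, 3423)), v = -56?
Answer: -839564229000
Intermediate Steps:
w = 22918672 (w = Mul(3772, 6076) = 22918672)
q = -3473 (q = Add(-56, Mul(-67, 51)) = Add(-56, -3417) = -3473)
Mul(Add(40105, q), Add(Add(8048, Mul(-1, w)), -8251)) = Mul(Add(40105, -3473), Add(Add(8048, Mul(-1, 22918672)), -8251)) = Mul(36632, Add(Add(8048, -22918672), -8251)) = Mul(36632, Add(-22910624, -8251)) = Mul(36632, -22918875) = -839564229000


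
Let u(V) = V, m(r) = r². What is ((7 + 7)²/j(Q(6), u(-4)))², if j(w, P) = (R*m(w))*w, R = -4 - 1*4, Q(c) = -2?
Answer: 2401/256 ≈ 9.3789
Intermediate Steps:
R = -8 (R = -4 - 4 = -8)
j(w, P) = -8*w³ (j(w, P) = (-8*w²)*w = -8*w³)
((7 + 7)²/j(Q(6), u(-4)))² = ((7 + 7)²/((-8*(-2)³)))² = (14²/((-8*(-8))))² = (196/64)² = (196*(1/64))² = (49/16)² = 2401/256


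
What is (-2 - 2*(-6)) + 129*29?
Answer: 3751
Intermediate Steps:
(-2 - 2*(-6)) + 129*29 = (-2 + 12) + 3741 = 10 + 3741 = 3751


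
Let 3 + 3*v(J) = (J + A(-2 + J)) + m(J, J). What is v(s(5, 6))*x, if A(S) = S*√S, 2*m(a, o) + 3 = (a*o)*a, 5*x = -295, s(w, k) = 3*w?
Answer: -33394 - 767*√13/3 ≈ -34316.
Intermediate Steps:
x = -59 (x = (⅕)*(-295) = -59)
m(a, o) = -3/2 + o*a²/2 (m(a, o) = -3/2 + ((a*o)*a)/2 = -3/2 + (o*a²)/2 = -3/2 + o*a²/2)
A(S) = S^(3/2)
v(J) = -3/2 + J/3 + (-2 + J)^(3/2)/3 + J³/6 (v(J) = -1 + ((J + (-2 + J)^(3/2)) + (-3/2 + J*J²/2))/3 = -1 + ((J + (-2 + J)^(3/2)) + (-3/2 + J³/2))/3 = -1 + (-3/2 + J + (-2 + J)^(3/2) + J³/2)/3 = -1 + (-½ + J/3 + (-2 + J)^(3/2)/3 + J³/6) = -3/2 + J/3 + (-2 + J)^(3/2)/3 + J³/6)
v(s(5, 6))*x = (-3/2 + (3*5)/3 + (-2 + 3*5)^(3/2)/3 + (3*5)³/6)*(-59) = (-3/2 + (⅓)*15 + (-2 + 15)^(3/2)/3 + (⅙)*15³)*(-59) = (-3/2 + 5 + 13^(3/2)/3 + (⅙)*3375)*(-59) = (-3/2 + 5 + (13*√13)/3 + 1125/2)*(-59) = (-3/2 + 5 + 13*√13/3 + 1125/2)*(-59) = (566 + 13*√13/3)*(-59) = -33394 - 767*√13/3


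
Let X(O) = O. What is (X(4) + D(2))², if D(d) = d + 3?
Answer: 81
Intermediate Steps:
D(d) = 3 + d
(X(4) + D(2))² = (4 + (3 + 2))² = (4 + 5)² = 9² = 81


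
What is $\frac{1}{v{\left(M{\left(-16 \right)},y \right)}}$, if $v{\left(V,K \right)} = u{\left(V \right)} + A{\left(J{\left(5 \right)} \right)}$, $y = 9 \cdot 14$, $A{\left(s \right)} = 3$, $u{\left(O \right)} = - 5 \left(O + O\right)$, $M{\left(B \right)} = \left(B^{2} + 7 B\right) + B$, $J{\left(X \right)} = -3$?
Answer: $- \frac{1}{1277} \approx -0.00078308$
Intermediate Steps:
$M{\left(B \right)} = B^{2} + 8 B$
$u{\left(O \right)} = - 10 O$ ($u{\left(O \right)} = - 5 \cdot 2 O = - 10 O$)
$y = 126$
$v{\left(V,K \right)} = 3 - 10 V$ ($v{\left(V,K \right)} = - 10 V + 3 = 3 - 10 V$)
$\frac{1}{v{\left(M{\left(-16 \right)},y \right)}} = \frac{1}{3 - 10 \left(- 16 \left(8 - 16\right)\right)} = \frac{1}{3 - 10 \left(\left(-16\right) \left(-8\right)\right)} = \frac{1}{3 - 1280} = \frac{1}{-1277} = - \frac{1}{1277}$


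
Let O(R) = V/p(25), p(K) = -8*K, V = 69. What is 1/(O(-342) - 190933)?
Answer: -200/38186669 ≈ -5.2374e-6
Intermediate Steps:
O(R) = -69/200 (O(R) = 69/((-8*25)) = 69/(-200) = 69*(-1/200) = -69/200)
1/(O(-342) - 190933) = 1/(-69/200 - 190933) = 1/(-38186669/200) = -200/38186669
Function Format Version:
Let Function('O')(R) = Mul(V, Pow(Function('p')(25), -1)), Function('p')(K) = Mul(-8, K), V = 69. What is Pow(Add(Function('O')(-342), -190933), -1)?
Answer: Rational(-200, 38186669) ≈ -5.2374e-6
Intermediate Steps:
Function('O')(R) = Rational(-69, 200) (Function('O')(R) = Mul(69, Pow(Mul(-8, 25), -1)) = Mul(69, Pow(-200, -1)) = Mul(69, Rational(-1, 200)) = Rational(-69, 200))
Pow(Add(Function('O')(-342), -190933), -1) = Pow(Add(Rational(-69, 200), -190933), -1) = Pow(Rational(-38186669, 200), -1) = Rational(-200, 38186669)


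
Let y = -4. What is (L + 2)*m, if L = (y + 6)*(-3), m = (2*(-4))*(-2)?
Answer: -64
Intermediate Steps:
m = 16 (m = -8*(-2) = 16)
L = -6 (L = (-4 + 6)*(-3) = 2*(-3) = -6)
(L + 2)*m = (-6 + 2)*16 = -4*16 = -64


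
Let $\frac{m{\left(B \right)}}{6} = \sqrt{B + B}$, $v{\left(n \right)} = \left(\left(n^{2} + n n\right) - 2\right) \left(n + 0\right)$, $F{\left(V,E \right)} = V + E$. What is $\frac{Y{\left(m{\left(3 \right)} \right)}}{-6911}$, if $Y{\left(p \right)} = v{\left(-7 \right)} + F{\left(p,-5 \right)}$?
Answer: $\frac{677}{6911} - \frac{6 \sqrt{6}}{6911} \approx 0.095833$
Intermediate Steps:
$F{\left(V,E \right)} = E + V$
$v{\left(n \right)} = n \left(-2 + 2 n^{2}\right)$ ($v{\left(n \right)} = \left(\left(n^{2} + n^{2}\right) - 2\right) n = \left(2 n^{2} - 2\right) n = \left(-2 + 2 n^{2}\right) n = n \left(-2 + 2 n^{2}\right)$)
$m{\left(B \right)} = 6 \sqrt{2} \sqrt{B}$ ($m{\left(B \right)} = 6 \sqrt{B + B} = 6 \sqrt{2 B} = 6 \sqrt{2} \sqrt{B}$)
$Y{\left(p \right)} = -677 + p$ ($Y{\left(p \right)} = 2 \left(-7\right) \left(-1 + \left(-7\right)^{2}\right) + \left(-5 + p\right) = 2 \left(-7\right) \left(-1 + 49\right) + \left(-5 + p\right) = 2 \left(-7\right) 48 + \left(-5 + p\right) = -672 + \left(-5 + p\right) = -677 + p$)
$\frac{Y{\left(m{\left(3 \right)} \right)}}{-6911} = \frac{-677 + 6 \sqrt{2} \sqrt{3}}{-6911} = \left(-677 + 6 \sqrt{6}\right) \left(- \frac{1}{6911}\right) = \frac{677}{6911} - \frac{6 \sqrt{6}}{6911}$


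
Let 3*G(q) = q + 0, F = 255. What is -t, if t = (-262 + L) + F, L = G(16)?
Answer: 5/3 ≈ 1.6667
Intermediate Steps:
G(q) = q/3 (G(q) = (q + 0)/3 = q/3)
L = 16/3 (L = (1/3)*16 = 16/3 ≈ 5.3333)
t = -5/3 (t = (-262 + 16/3) + 255 = -770/3 + 255 = -5/3 ≈ -1.6667)
-t = -1*(-5/3) = 5/3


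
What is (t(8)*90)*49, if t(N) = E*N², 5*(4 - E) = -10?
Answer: 1693440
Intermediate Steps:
E = 6 (E = 4 - ⅕*(-10) = 4 + 2 = 6)
t(N) = 6*N²
(t(8)*90)*49 = ((6*8²)*90)*49 = ((6*64)*90)*49 = (384*90)*49 = 34560*49 = 1693440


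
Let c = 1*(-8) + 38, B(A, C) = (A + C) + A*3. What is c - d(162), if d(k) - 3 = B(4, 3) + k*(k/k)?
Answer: -154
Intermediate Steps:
B(A, C) = C + 4*A (B(A, C) = (A + C) + 3*A = C + 4*A)
c = 30 (c = -8 + 38 = 30)
d(k) = 22 + k (d(k) = 3 + ((3 + 4*4) + k*(k/k)) = 3 + ((3 + 16) + k*1) = 3 + (19 + k) = 22 + k)
c - d(162) = 30 - (22 + 162) = 30 - 1*184 = 30 - 184 = -154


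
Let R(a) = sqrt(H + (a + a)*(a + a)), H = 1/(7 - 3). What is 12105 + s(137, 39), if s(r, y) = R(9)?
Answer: 12105 + sqrt(1297)/2 ≈ 12123.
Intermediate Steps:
H = 1/4 ≈ 0.25000
R(a) = sqrt(1/4 + 4*a**2) (R(a) = sqrt(1/4 + (a + a)*(a + a)) = sqrt(1/4 + (2*a)*(2*a)) = sqrt(1/4 + 4*a**2))
s(r, y) = sqrt(1297)/2 (s(r, y) = sqrt(1 + 16*9**2)/2 = sqrt(1 + 16*81)/2 = sqrt(1 + 1296)/2 = sqrt(1297)/2)
12105 + s(137, 39) = 12105 + sqrt(1297)/2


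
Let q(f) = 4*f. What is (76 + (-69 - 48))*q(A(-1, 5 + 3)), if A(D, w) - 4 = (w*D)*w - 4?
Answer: 10496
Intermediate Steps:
A(D, w) = D*w² (A(D, w) = 4 + ((w*D)*w - 4) = 4 + ((D*w)*w - 4) = 4 + (D*w² - 4) = 4 + (-4 + D*w²) = D*w²)
(76 + (-69 - 48))*q(A(-1, 5 + 3)) = (76 + (-69 - 48))*(4*(-(5 + 3)²)) = (76 - 117)*(4*(-1*8²)) = -164*(-1*64) = -164*(-64) = -41*(-256) = 10496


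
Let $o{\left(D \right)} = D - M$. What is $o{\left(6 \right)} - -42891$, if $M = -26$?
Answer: $42923$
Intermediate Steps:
$o{\left(D \right)} = 26 + D$ ($o{\left(D \right)} = D - -26 = D + 26 = 26 + D$)
$o{\left(6 \right)} - -42891 = \left(26 + 6\right) - -42891 = 32 + 42891 = 42923$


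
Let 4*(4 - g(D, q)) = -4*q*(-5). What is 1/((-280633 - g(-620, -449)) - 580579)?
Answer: -1/863461 ≈ -1.1581e-6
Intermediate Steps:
g(D, q) = 4 - 5*q (g(D, q) = 4 - (-4*q)*(-5)/4 = 4 - 5*q)
1/((-280633 - g(-620, -449)) - 580579) = 1/((-280633 - (4 - 5*(-449))) - 580579) = 1/((-280633 - (4 + 2245)) - 580579) = 1/((-280633 - 1*2249) - 580579) = 1/((-280633 - 2249) - 580579) = 1/(-282882 - 580579) = 1/(-863461) = -1/863461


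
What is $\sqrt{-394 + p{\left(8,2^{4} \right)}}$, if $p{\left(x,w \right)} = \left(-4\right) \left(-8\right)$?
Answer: $i \sqrt{362} \approx 19.026 i$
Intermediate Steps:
$p{\left(x,w \right)} = 32$
$\sqrt{-394 + p{\left(8,2^{4} \right)}} = \sqrt{-394 + 32} = \sqrt{-362} = i \sqrt{362}$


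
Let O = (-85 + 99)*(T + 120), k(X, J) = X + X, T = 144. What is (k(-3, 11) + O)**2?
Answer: 13616100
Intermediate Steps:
k(X, J) = 2*X
O = 3696 (O = (-85 + 99)*(144 + 120) = 14*264 = 3696)
(k(-3, 11) + O)**2 = (2*(-3) + 3696)**2 = (-6 + 3696)**2 = 3690**2 = 13616100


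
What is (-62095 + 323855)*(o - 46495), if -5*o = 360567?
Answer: -31046934784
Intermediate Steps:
o = -360567/5 (o = -1/5*360567 = -360567/5 ≈ -72113.)
(-62095 + 323855)*(o - 46495) = (-62095 + 323855)*(-360567/5 - 46495) = 261760*(-593042/5) = -31046934784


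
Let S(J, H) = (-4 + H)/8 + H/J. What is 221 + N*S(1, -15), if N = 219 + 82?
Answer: -40071/8 ≈ -5008.9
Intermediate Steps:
S(J, H) = -½ + H/8 + H/J (S(J, H) = (-4 + H)*(⅛) + H/J = (-½ + H/8) + H/J = -½ + H/8 + H/J)
N = 301
221 + N*S(1, -15) = 221 + 301*((-15 + (⅛)*1*(-4 - 15))/1) = 221 + 301*(1*(-15 + (⅛)*1*(-19))) = 221 + 301*(1*(-15 - 19/8)) = 221 + 301*(1*(-139/8)) = 221 + 301*(-139/8) = 221 - 41839/8 = -40071/8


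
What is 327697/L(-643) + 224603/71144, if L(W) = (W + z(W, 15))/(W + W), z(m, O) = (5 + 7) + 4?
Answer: 29981527349329/44607288 ≈ 6.7212e+5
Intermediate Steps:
z(m, O) = 16 (z(m, O) = 12 + 4 = 16)
L(W) = (16 + W)/(2*W) (L(W) = (W + 16)/(W + W) = (16 + W)/((2*W)) = (16 + W)*(1/(2*W)) = (16 + W)/(2*W))
327697/L(-643) + 224603/71144 = 327697/(((1/2)*(16 - 643)/(-643))) + 224603/71144 = 327697/(((1/2)*(-1/643)*(-627))) + 224603*(1/71144) = 327697/(627/1286) + 224603/71144 = 327697*(1286/627) + 224603/71144 = 421418342/627 + 224603/71144 = 29981527349329/44607288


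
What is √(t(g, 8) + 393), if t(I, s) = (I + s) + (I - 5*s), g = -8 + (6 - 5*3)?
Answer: √327 ≈ 18.083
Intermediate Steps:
g = -17 (g = -8 + (6 - 15) = -8 - 9 = -17)
t(I, s) = -4*s + 2*I
√(t(g, 8) + 393) = √((-4*8 + 2*(-17)) + 393) = √((-32 - 34) + 393) = √(-66 + 393) = √327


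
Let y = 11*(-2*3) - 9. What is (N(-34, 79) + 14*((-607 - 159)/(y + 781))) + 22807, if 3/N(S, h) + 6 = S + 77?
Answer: 297684892/13061 ≈ 22792.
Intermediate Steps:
N(S, h) = 3/(71 + S) (N(S, h) = 3/(-6 + (S + 77)) = 3/(-6 + (77 + S)) = 3/(71 + S))
y = -75 (y = 11*(-6) - 9 = -66 - 9 = -75)
(N(-34, 79) + 14*((-607 - 159)/(y + 781))) + 22807 = (3/(71 - 34) + 14*((-607 - 159)/(-75 + 781))) + 22807 = (3/37 + 14*(-766/706)) + 22807 = (3*(1/37) + 14*(-766*1/706)) + 22807 = (3/37 + 14*(-383/353)) + 22807 = (3/37 - 5362/353) + 22807 = -197335/13061 + 22807 = 297684892/13061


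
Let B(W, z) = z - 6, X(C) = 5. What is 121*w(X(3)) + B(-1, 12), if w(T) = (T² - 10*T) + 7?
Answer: -2172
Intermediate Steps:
B(W, z) = -6 + z
w(T) = 7 + T² - 10*T
121*w(X(3)) + B(-1, 12) = 121*(7 + 5² - 10*5) + (-6 + 12) = 121*(7 + 25 - 50) + 6 = 121*(-18) + 6 = -2178 + 6 = -2172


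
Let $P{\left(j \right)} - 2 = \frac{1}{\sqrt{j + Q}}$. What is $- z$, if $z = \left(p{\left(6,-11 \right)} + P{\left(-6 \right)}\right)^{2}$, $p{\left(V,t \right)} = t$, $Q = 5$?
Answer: $- \left(9 + i\right)^{2} \approx -80.0 - 18.0 i$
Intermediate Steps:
$P{\left(j \right)} = 2 + \frac{1}{\sqrt{5 + j}}$ ($P{\left(j \right)} = 2 + \frac{1}{\sqrt{j + 5}} = 2 + \frac{1}{\sqrt{5 + j}}$)
$z = \left(-9 - i\right)^{2}$ ($z = \left(-11 + \left(2 + \frac{1}{\sqrt{5 - 6}}\right)\right)^{2} = \left(-11 + \left(2 + \frac{1}{\sqrt{-1}}\right)\right)^{2} = \left(-11 + \left(2 - i\right)\right)^{2} = \left(-9 - i\right)^{2} \approx 80.0 + 18.0 i$)
$- z = - \left(9 + i\right)^{2}$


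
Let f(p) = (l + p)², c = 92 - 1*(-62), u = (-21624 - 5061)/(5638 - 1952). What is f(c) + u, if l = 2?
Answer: 89675811/3686 ≈ 24329.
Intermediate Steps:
u = -26685/3686 ≈ -7.2396
c = 154 (c = 92 + 62 = 154)
f(p) = (2 + p)²
f(c) + u = (2 + 154)² - 26685/3686 = 156² - 26685/3686 = 24336 - 26685/3686 = 89675811/3686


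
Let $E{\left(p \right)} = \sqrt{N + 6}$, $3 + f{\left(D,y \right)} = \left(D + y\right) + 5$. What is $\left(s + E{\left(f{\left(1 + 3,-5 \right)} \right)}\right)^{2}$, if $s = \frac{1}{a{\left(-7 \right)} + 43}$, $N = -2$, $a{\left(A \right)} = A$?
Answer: $\frac{5329}{1296} \approx 4.1119$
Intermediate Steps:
$f{\left(D,y \right)} = 2 + D + y$ ($f{\left(D,y \right)} = -3 + \left(\left(D + y\right) + 5\right) = -3 + \left(5 + D + y\right) = 2 + D + y$)
$s = \frac{1}{36}$ ($s = \frac{1}{-7 + 43} = \frac{1}{36} \approx 0.027778$)
$E{\left(p \right)} = 2$ ($E{\left(p \right)} = \sqrt{-2 + 6} = \sqrt{4} = 2$)
$\left(s + E{\left(f{\left(1 + 3,-5 \right)} \right)}\right)^{2} = \left(\frac{1}{36} + 2\right)^{2} = \left(\frac{73}{36}\right)^{2} = \frac{5329}{1296}$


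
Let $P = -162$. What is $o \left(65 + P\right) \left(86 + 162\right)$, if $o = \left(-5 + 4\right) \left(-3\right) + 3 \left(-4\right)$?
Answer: $216504$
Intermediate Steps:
$o = -9$ ($o = \left(-1\right) \left(-3\right) - 12 = 3 - 12 = -9$)
$o \left(65 + P\right) \left(86 + 162\right) = - 9 \left(65 - 162\right) \left(86 + 162\right) = - 9 \left(\left(-97\right) 248\right) = \left(-9\right) \left(-24056\right) = 216504$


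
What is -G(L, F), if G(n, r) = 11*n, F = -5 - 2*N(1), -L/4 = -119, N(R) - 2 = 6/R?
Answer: -5236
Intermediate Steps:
N(R) = 2 + 6/R
L = 476 (L = -4*(-119) = 476)
F = -21 (F = -5 - 2*(2 + 6/1) = -5 - 2*(2 + 6*1) = -5 - 2*(2 + 6) = -5 - 2*8 = -5 - 16 = -21)
-G(L, F) = -11*476 = -1*5236 = -5236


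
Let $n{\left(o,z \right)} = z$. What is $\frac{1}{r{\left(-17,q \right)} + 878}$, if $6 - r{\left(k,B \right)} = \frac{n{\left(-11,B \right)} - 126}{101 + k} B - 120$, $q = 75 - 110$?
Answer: $\frac{12}{11243} \approx 0.0010673$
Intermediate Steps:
$q = -35$ ($q = 75 - 110 = -35$)
$r{\left(k,B \right)} = 126 - \frac{B \left(-126 + B\right)}{101 + k}$ ($r{\left(k,B \right)} = 6 - \left(\frac{B - 126}{101 + k} B - 120\right) = 6 - \left(\frac{-126 + B}{101 + k} B - 120\right) = 6 - \left(\frac{B \left(-126 + B\right)}{101 + k} - 120\right) = 6 - \left(-120 + \frac{B \left(-126 + B\right)}{101 + k}\right) = 126 - \frac{B \left(-126 + B\right)}{101 + k}$)
$\frac{1}{r{\left(-17,q \right)} + 878} = \frac{1}{\frac{12726 - \left(-35\right)^{2} + 126 \left(-35\right) + 126 \left(-17\right)}{101 - 17} + 878} = \frac{1}{\frac{12726 - 1225 - 4410 - 2142}{84} + 878} = \frac{1}{\frac{1}{84} \cdot 4949 + 878} = \frac{1}{\frac{707}{12} + 878} = \frac{1}{\frac{11243}{12}} = \frac{12}{11243}$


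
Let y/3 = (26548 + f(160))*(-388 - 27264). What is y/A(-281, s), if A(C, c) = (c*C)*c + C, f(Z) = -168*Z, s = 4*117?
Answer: -27541392/61546025 ≈ -0.44749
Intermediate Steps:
s = 468
A(C, c) = C + C*c² (A(C, c) = (C*c)*c + C = C*c² + C = C + C*c²)
y = 27541392 (y = 3*((26548 - 168*160)*(-388 - 27264)) = 3*((26548 - 26880)*(-27652)) = 3*(-332*(-27652)) = 3*9180464 = 27541392)
y/A(-281, s) = 27541392/((-281*(1 + 468²))) = 27541392/((-281*(1 + 219024))) = 27541392/((-281*219025)) = 27541392/(-61546025) = 27541392*(-1/61546025) = -27541392/61546025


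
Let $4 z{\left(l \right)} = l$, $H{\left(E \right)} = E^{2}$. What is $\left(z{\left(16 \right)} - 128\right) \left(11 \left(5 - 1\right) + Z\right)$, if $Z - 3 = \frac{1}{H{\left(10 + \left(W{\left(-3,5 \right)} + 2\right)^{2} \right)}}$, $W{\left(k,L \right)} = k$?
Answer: $- \frac{705312}{121} \approx -5829.0$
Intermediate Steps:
$z{\left(l \right)} = \frac{l}{4}$
$Z = \frac{364}{121}$ ($Z = 3 + \frac{1}{\left(10 + \left(-3 + 2\right)^{2}\right)^{2}} = 3 + \frac{1}{\left(10 + \left(-1\right)^{2}\right)^{2}} = 3 + \frac{1}{\left(10 + 1\right)^{2}} = 3 + \frac{1}{11^{2}} = 3 + \frac{1}{121} = \frac{364}{121} \approx 3.0083$)
$\left(z{\left(16 \right)} - 128\right) \left(11 \left(5 - 1\right) + Z\right) = \left(\frac{1}{4} \cdot 16 - 128\right) \left(11 \left(5 - 1\right) + \frac{364}{121}\right) = \left(4 - 128\right) \left(11 \cdot 4 + \frac{364}{121}\right) = - 124 \left(44 + \frac{364}{121}\right) = \left(-124\right) \frac{5688}{121} = - \frac{705312}{121}$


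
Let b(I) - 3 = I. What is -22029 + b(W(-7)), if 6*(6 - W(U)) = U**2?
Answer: -132169/6 ≈ -22028.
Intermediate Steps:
W(U) = 6 - U**2/6
b(I) = 3 + I
-22029 + b(W(-7)) = -22029 + (3 + (6 - 1/6*(-7)**2)) = -22029 + (3 + (6 - 1/6*49)) = -22029 + (3 + (6 - 49/6)) = -22029 + (3 - 13/6) = -22029 + 5/6 = -132169/6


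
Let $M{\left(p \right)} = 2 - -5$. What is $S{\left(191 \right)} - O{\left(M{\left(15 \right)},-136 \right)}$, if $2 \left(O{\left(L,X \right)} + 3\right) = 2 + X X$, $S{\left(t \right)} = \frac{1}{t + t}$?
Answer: $- \frac{3531971}{382} \approx -9246.0$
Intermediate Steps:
$S{\left(t \right)} = \frac{1}{2 t}$
$M{\left(p \right)} = 7$ ($M{\left(p \right)} = 2 + 5 = 7$)
$O{\left(L,X \right)} = -2 + \frac{X^{2}}{2}$ ($O{\left(L,X \right)} = -3 + \frac{2 + X X}{2} = -3 + \frac{2 + X^{2}}{2} = -3 + \left(1 + \frac{X^{2}}{2}\right) = -2 + \frac{X^{2}}{2}$)
$S{\left(191 \right)} - O{\left(M{\left(15 \right)},-136 \right)} = \frac{1}{2 \cdot 191} - \left(-2 + \frac{\left(-136\right)^{2}}{2}\right) = \frac{1}{2} \cdot \frac{1}{191} - \left(-2 + \frac{1}{2} \cdot 18496\right) = \frac{1}{382} - \left(-2 + 9248\right) = \frac{1}{382} - 9246 = - \frac{3531971}{382}$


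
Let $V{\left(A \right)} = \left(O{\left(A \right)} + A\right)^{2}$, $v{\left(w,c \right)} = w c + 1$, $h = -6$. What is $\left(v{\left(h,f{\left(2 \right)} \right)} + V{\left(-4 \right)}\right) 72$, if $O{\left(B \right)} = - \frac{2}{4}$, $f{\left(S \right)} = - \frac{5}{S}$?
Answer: $2610$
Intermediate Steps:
$O{\left(B \right)} = - \frac{1}{2}$ ($O{\left(B \right)} = \left(-2\right) \frac{1}{4} = - \frac{1}{2}$)
$v{\left(w,c \right)} = 1 + c w$ ($v{\left(w,c \right)} = c w + 1 = 1 + c w$)
$V{\left(A \right)} = \left(- \frac{1}{2} + A\right)^{2}$
$\left(v{\left(h,f{\left(2 \right)} \right)} + V{\left(-4 \right)}\right) 72 = \left(\left(1 + - \frac{5}{2} \left(-6\right)\right) + \frac{\left(-1 + 2 \left(-4\right)\right)^{2}}{4}\right) 72 = \left(\left(1 + \left(-5\right) \frac{1}{2} \left(-6\right)\right) + \frac{\left(-1 - 8\right)^{2}}{4}\right) 72 = \left(\left(1 - -15\right) + \frac{\left(-9\right)^{2}}{4}\right) 72 = \left(\left(1 + 15\right) + \frac{1}{4} \cdot 81\right) 72 = \left(16 + \frac{81}{4}\right) 72 = \frac{145}{4} \cdot 72 = 2610$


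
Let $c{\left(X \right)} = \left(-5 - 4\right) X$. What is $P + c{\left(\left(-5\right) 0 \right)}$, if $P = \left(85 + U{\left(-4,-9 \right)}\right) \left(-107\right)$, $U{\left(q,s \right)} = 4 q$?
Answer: $-7383$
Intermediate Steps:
$c{\left(X \right)} = - 9 X$
$P = -7383$ ($P = \left(85 + 4 \left(-4\right)\right) \left(-107\right) = \left(85 - 16\right) \left(-107\right) = 69 \left(-107\right) = -7383$)
$P + c{\left(\left(-5\right) 0 \right)} = -7383 - 9 \left(\left(-5\right) 0\right) = -7383 - 0 = -7383 + 0 = -7383$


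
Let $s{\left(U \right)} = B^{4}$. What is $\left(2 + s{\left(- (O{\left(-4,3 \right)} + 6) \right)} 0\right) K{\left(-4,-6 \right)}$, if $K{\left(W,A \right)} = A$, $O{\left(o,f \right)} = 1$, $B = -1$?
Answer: $-12$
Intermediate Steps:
$s{\left(U \right)} = 1$ ($s{\left(U \right)} = \left(-1\right)^{4} = 1$)
$\left(2 + s{\left(- (O{\left(-4,3 \right)} + 6) \right)} 0\right) K{\left(-4,-6 \right)} = \left(2 + 1 \cdot 0\right) \left(-6\right) = \left(2 + 0\right) \left(-6\right) = 2 \left(-6\right) = -12$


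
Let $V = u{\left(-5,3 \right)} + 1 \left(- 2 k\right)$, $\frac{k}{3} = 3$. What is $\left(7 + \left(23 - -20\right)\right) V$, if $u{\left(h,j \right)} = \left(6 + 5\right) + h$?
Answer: $-600$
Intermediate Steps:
$k = 9$ ($k = 3 \cdot 3 = 9$)
$u{\left(h,j \right)} = 11 + h$
$V = -12$ ($V = \left(11 - 5\right) + 1 \left(\left(-2\right) 9\right) = 6 + 1 \left(-18\right) = 6 - 18 = -12$)
$\left(7 + \left(23 - -20\right)\right) V = \left(7 + \left(23 - -20\right)\right) \left(-12\right) = \left(7 + \left(23 + 20\right)\right) \left(-12\right) = \left(7 + 43\right) \left(-12\right) = 50 \left(-12\right) = -600$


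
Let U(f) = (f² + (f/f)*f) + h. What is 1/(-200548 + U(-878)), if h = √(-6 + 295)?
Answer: 1/569475 ≈ 1.7560e-6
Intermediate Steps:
h = 17 (h = √289 = 17)
U(f) = 17 + f + f² (U(f) = (f² + (f/f)*f) + 17 = (f² + 1*f) + 17 = (f² + f) + 17 = (f + f²) + 17 = 17 + f + f²)
1/(-200548 + U(-878)) = 1/(-200548 + (17 - 878 + (-878)²)) = 1/(-200548 + (17 - 878 + 770884)) = 1/(-200548 + 770023) = 1/569475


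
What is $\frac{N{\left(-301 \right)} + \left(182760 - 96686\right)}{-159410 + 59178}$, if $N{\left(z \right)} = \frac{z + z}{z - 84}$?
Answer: $- \frac{1183539}{1378190} \approx -0.85876$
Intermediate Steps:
$N{\left(z \right)} = \frac{2 z}{-84 + z}$
$\frac{N{\left(-301 \right)} + \left(182760 - 96686\right)}{-159410 + 59178} = \frac{2 \left(-301\right) \frac{1}{-84 - 301} + \left(182760 - 96686\right)}{-159410 + 59178} = \frac{2 \left(-301\right) \frac{1}{-385} + \left(182760 - 96686\right)}{-100232} = \left(2 \left(-301\right) \left(- \frac{1}{385}\right) + 86074\right) \left(- \frac{1}{100232}\right) = \left(\frac{86}{55} + 86074\right) \left(- \frac{1}{100232}\right) = \frac{4734156}{55} \left(- \frac{1}{100232}\right) = - \frac{1183539}{1378190}$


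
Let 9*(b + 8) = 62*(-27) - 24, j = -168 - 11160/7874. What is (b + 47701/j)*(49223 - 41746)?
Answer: -76934643839/21516 ≈ -3.5757e+6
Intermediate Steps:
j = -21516/127 (j = -168 - 11160*1/7874 = -168 - 180/127 = -21516/127 ≈ -169.42)
b = -590/3 (b = -8 + (62*(-27) - 24)/9 = -8 + (-1674 - 24)/9 = -8 + (⅑)*(-1698) = -8 - 566/3 = -590/3 ≈ -196.67)
(b + 47701/j)*(49223 - 41746) = (-590/3 + 47701/(-21516/127))*(49223 - 41746) = (-590/3 + 47701*(-127/21516))*7477 = (-590/3 - 6058027/21516)*7477 = -10289507/21516*7477 = -76934643839/21516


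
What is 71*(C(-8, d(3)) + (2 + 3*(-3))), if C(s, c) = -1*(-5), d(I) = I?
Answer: -142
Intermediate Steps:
C(s, c) = 5
71*(C(-8, d(3)) + (2 + 3*(-3))) = 71*(5 + (2 + 3*(-3))) = 71*(5 + (2 - 9)) = 71*(5 - 7) = 71*(-2) = -142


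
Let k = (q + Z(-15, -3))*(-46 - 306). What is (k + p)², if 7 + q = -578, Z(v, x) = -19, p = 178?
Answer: 45277881796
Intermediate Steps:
q = -585 (q = -7 - 578 = -585)
k = 212608 (k = (-585 - 19)*(-46 - 306) = -604*(-352) = 212608)
(k + p)² = (212608 + 178)² = 212786² = 45277881796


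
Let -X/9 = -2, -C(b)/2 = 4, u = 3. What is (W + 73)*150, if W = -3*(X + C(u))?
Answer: 6450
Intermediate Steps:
C(b) = -8 (C(b) = -2*4 = -8)
X = 18 (X = -9*(-2) = 18)
W = -30 (W = -3*(18 - 8) = -3*10 = -30)
(W + 73)*150 = (-30 + 73)*150 = 43*150 = 6450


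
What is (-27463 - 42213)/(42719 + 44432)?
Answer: -69676/87151 ≈ -0.79949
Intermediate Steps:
(-27463 - 42213)/(42719 + 44432) = -69676/87151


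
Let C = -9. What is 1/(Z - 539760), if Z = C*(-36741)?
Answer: -1/209091 ≈ -4.7826e-6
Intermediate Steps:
Z = 330669 (Z = -9*(-36741) = 330669)
1/(Z - 539760) = 1/(330669 - 539760) = 1/(-209091) = -1/209091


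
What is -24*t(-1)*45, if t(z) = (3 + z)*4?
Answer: -8640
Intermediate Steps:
t(z) = 12 + 4*z
-24*t(-1)*45 = -24*(12 + 4*(-1))*45 = -24*(12 - 4)*45 = -24*8*45 = -192*45 = -8640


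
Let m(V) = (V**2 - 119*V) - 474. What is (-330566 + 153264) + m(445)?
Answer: -32706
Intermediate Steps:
m(V) = -474 + V**2 - 119*V
(-330566 + 153264) + m(445) = (-330566 + 153264) + (-474 + 445**2 - 119*445) = -177302 + (-474 + 198025 - 52955) = -177302 + 144596 = -32706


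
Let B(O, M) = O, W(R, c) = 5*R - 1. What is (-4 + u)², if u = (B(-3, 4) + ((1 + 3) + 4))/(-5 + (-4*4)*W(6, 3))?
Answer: 3538161/219961 ≈ 16.085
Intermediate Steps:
W(R, c) = -1 + 5*R
u = -5/469 (u = (-3 + ((1 + 3) + 4))/(-5 + (-4*4)*(-1 + 5*6)) = (-3 + (4 + 4))/(-5 - 16*(-1 + 30)) = (-3 + 8)/(-5 - 16*29) = 5/(-5 - 464) = 5/(-469) = 5*(-1/469) = -5/469 ≈ -0.010661)
(-4 + u)² = (-4 - 5/469)² = (-1881/469)² = 3538161/219961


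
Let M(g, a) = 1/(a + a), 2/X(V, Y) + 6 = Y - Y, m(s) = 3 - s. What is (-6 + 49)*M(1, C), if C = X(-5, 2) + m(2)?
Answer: 129/4 ≈ 32.250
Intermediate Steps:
X(V, Y) = -1/3 (X(V, Y) = 2/(-6 + (Y - Y)) = 2/(-6 + 0) = 2/(-6) = 2*(-1/6) = -1/3)
C = 2/3 (C = -1/3 + (3 - 1*2) = -1/3 + (3 - 2) = -1/3 + 1 = 2/3 ≈ 0.66667)
M(g, a) = 1/(2*a)
(-6 + 49)*M(1, C) = (-6 + 49)*(1/(2*(2/3))) = 43*((1/2)*(3/2)) = 43*(3/4) = 129/4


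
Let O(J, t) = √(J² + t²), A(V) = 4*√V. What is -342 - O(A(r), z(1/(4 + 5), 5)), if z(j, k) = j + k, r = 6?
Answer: -342 - 2*√2473/9 ≈ -353.05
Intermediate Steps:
-342 - O(A(r), z(1/(4 + 5), 5)) = -342 - √((4*√6)² + (1/(4 + 5) + 5)²) = -342 - √(96 + (1/9 + 5)²) = -342 - √(96 + (⅑ + 5)²) = -342 - √(96 + (46/9)²) = -342 - √(96 + 2116/81) = -342 - √(9892/81) = -342 - 2*√2473/9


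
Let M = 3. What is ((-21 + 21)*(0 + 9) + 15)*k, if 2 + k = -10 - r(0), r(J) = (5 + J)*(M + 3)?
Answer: -630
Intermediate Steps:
r(J) = 30 + 6*J (r(J) = (5 + J)*(3 + 3) = (5 + J)*6 = 30 + 6*J)
k = -42 (k = -2 + (-10 - (30 + 6*0)) = -2 + (-10 - (30 + 0)) = -2 + (-10 - 1*30) = -2 + (-10 - 30) = -2 - 40 = -42)
((-21 + 21)*(0 + 9) + 15)*k = ((-21 + 21)*(0 + 9) + 15)*(-42) = (0*9 + 15)*(-42) = (0 + 15)*(-42) = 15*(-42) = -630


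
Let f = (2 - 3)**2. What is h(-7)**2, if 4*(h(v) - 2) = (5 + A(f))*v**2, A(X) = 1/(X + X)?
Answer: 308025/64 ≈ 4812.9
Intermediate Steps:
f = 1 (f = (-1)**2 = 1)
A(X) = 1/(2*X)
h(v) = 2 + 11*v**2/8 (h(v) = 2 + ((5 + (1/2)/1)*v**2)/4 = 2 + ((5 + (1/2)*1)*v**2)/4 = 2 + ((5 + 1/2)*v**2)/4 = 2 + (11*v**2/2)/4 = 2 + 11*v**2/8)
h(-7)**2 = (2 + (11/8)*(-7)**2)**2 = (2 + (11/8)*49)**2 = (2 + 539/8)**2 = (555/8)**2 = 308025/64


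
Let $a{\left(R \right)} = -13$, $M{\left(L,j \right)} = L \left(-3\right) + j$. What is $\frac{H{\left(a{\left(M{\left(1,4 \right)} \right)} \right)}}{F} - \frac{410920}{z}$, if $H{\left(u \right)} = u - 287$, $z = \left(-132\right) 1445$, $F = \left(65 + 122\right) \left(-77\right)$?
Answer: $\frac{1597342}{734349} \approx 2.1752$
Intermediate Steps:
$M{\left(L,j \right)} = j - 3 L$ ($M{\left(L,j \right)} = - 3 L + j = j - 3 L$)
$F = -14399$ ($F = 187 \left(-77\right) = -14399$)
$z = -190740$
$H{\left(u \right)} = -287 + u$
$\frac{H{\left(a{\left(M{\left(1,4 \right)} \right)} \right)}}{F} - \frac{410920}{z} = \frac{-287 - 13}{-14399} - \frac{410920}{-190740} = \left(-300\right) \left(- \frac{1}{14399}\right) - - \frac{20546}{9537} = \frac{300}{14399} + \frac{20546}{9537} = \frac{1597342}{734349}$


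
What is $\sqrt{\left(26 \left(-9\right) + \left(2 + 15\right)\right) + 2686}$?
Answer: $\sqrt{2469} \approx 49.689$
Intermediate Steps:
$\sqrt{\left(26 \left(-9\right) + \left(2 + 15\right)\right) + 2686} = \sqrt{\left(-234 + 17\right) + 2686} = \sqrt{-217 + 2686} = \sqrt{2469}$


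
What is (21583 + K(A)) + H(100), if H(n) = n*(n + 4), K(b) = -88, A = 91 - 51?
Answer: 31895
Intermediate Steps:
A = 40
H(n) = n*(4 + n)
(21583 + K(A)) + H(100) = (21583 - 88) + 100*(4 + 100) = 21495 + 100*104 = 21495 + 10400 = 31895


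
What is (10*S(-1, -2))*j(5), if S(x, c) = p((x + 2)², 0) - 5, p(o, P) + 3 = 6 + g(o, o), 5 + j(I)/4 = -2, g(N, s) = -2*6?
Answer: 3920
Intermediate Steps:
g(N, s) = -12
j(I) = -28 (j(I) = -20 + 4*(-2) = -20 - 8 = -28)
p(o, P) = -9 (p(o, P) = -3 + (6 - 12) = -3 - 6 = -9)
S(x, c) = -14 (S(x, c) = -9 - 5 = -14)
(10*S(-1, -2))*j(5) = (10*(-14))*(-28) = -140*(-28) = 3920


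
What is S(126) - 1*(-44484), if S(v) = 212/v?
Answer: 2802598/63 ≈ 44486.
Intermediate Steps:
S(126) - 1*(-44484) = 212/126 - 1*(-44484) = 212*(1/126) + 44484 = 106/63 + 44484 = 2802598/63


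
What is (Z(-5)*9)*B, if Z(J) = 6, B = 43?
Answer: 2322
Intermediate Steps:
(Z(-5)*9)*B = (6*9)*43 = 54*43 = 2322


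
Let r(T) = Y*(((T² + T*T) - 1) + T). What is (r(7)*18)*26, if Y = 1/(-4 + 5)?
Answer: 48672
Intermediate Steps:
Y = 1 (Y = 1/1 = 1)
r(T) = -1 + T + 2*T² (r(T) = 1*(((T² + T*T) - 1) + T) = 1*(((T² + T²) - 1) + T) = 1*((2*T² - 1) + T) = 1*((-1 + 2*T²) + T) = 1*(-1 + T + 2*T²) = -1 + T + 2*T²)
(r(7)*18)*26 = ((-1 + 7 + 2*7²)*18)*26 = ((-1 + 7 + 2*49)*18)*26 = ((-1 + 7 + 98)*18)*26 = (104*18)*26 = 1872*26 = 48672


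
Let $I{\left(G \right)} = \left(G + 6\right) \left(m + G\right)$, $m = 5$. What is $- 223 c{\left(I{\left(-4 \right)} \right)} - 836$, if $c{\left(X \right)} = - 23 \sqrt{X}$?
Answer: $-836 + 5129 \sqrt{2} \approx 6417.5$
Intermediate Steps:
$I{\left(G \right)} = \left(5 + G\right) \left(6 + G\right)$ ($I{\left(G \right)} = \left(G + 6\right) \left(5 + G\right) = \left(6 + G\right) \left(5 + G\right) = \left(5 + G\right) \left(6 + G\right)$)
$- 223 c{\left(I{\left(-4 \right)} \right)} - 836 = - 223 \left(- 23 \sqrt{30 + \left(-4\right)^{2} + 11 \left(-4\right)}\right) - 836 = - 223 \left(- 23 \sqrt{30 + 16 - 44}\right) - 836 = - 223 \left(- 23 \sqrt{2}\right) - 836 = 5129 \sqrt{2} - 836 = -836 + 5129 \sqrt{2}$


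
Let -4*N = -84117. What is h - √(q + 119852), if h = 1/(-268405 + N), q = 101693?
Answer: -4/989503 - √221545 ≈ -470.69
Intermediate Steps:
N = 84117/4 (N = -¼*(-84117) = 84117/4 ≈ 21029.)
h = -4/989503 (h = 1/(-268405 + 84117/4) = 1/(-989503/4) = -4/989503 ≈ -4.0424e-6)
h - √(q + 119852) = -4/989503 - √(101693 + 119852) = -4/989503 - √221545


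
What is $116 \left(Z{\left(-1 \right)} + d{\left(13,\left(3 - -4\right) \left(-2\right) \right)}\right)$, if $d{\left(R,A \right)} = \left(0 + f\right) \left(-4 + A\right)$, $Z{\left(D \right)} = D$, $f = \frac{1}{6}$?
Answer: $-464$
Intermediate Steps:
$f = \frac{1}{6} \approx 0.16667$
$d{\left(R,A \right)} = - \frac{2}{3} + \frac{A}{6}$ ($d{\left(R,A \right)} = \left(0 + \frac{1}{6}\right) \left(-4 + A\right) = \frac{-4 + A}{6} = - \frac{2}{3} + \frac{A}{6}$)
$116 \left(Z{\left(-1 \right)} + d{\left(13,\left(3 - -4\right) \left(-2\right) \right)}\right) = 116 \left(-1 + \left(- \frac{2}{3} + \frac{\left(3 - -4\right) \left(-2\right)}{6}\right)\right) = 116 \left(-1 + \left(- \frac{2}{3} + \frac{\left(3 + 4\right) \left(-2\right)}{6}\right)\right) = 116 \left(-1 + \left(- \frac{2}{3} + \frac{7 \left(-2\right)}{6}\right)\right) = 116 \left(-1 + \left(- \frac{2}{3} + \frac{1}{6} \left(-14\right)\right)\right) = 116 \left(-1 - 3\right) = 116 \left(-4\right) = -464$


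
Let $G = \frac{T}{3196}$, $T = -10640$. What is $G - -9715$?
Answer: $\frac{7759625}{799} \approx 9711.7$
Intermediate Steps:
$G = - \frac{2660}{799}$ ($G = - \frac{10640}{3196} = \left(-10640\right) \frac{1}{3196} = - \frac{2660}{799} \approx -3.3292$)
$G - -9715 = - \frac{2660}{799} - -9715 = - \frac{2660}{799} + 9715 = \frac{7759625}{799}$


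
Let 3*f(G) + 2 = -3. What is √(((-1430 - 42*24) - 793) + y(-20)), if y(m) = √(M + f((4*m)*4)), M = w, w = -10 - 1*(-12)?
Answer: √(-29079 + 3*√3)/3 ≈ 56.837*I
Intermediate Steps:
w = 2 (w = -10 + 12 = 2)
M = 2
f(G) = -5/3 (f(G) = -⅔ + (⅓)*(-3) = -⅔ - 1 = -5/3)
y(m) = √3/3 (y(m) = √(2 - 5/3) = √(⅓) = √3/3)
√(((-1430 - 42*24) - 793) + y(-20)) = √(((-1430 - 42*24) - 793) + √3/3) = √(((-1430 - 1008) - 793) + √3/3) = √((-2438 - 793) + √3/3) = √(-3231 + √3/3)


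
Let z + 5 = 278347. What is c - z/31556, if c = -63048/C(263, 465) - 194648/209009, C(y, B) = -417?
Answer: 64835266418095/458386416278 ≈ 141.44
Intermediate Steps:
z = 278342 (z = -5 + 278347 = 278342)
c = 4365477072/29052251 (c = -63048/(-417) - 194648/209009 = -63048*(-1/417) - 194648*1/209009 = 21016/139 - 194648/209009 = 4365477072/29052251 ≈ 150.26)
c - z/31556 = 4365477072/29052251 - 278342/31556 = 4365477072/29052251 - 1*139171/15778 = 4365477072/29052251 - 139171/15778 = 64835266418095/458386416278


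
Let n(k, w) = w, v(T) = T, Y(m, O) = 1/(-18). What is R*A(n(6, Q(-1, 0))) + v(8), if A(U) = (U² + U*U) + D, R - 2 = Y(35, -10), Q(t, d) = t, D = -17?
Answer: -127/6 ≈ -21.167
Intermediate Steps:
Y(m, O) = -1/18
R = 35/18 (R = 2 - 1/18 = 35/18 ≈ 1.9444)
A(U) = -17 + 2*U² (A(U) = (U² + U*U) - 17 = (U² + U²) - 17 = 2*U² - 17 = -17 + 2*U²)
R*A(n(6, Q(-1, 0))) + v(8) = 35*(-17 + 2*(-1)²)/18 + 8 = 35*(-17 + 2*1)/18 + 8 = 35*(-17 + 2)/18 + 8 = (35/18)*(-15) + 8 = -175/6 + 8 = -127/6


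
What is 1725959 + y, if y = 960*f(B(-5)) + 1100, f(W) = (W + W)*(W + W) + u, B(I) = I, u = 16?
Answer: 1838419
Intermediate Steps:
f(W) = 16 + 4*W**2 (f(W) = (W + W)*(W + W) + 16 = (2*W)*(2*W) + 16 = 4*W**2 + 16 = 16 + 4*W**2)
y = 112460 (y = 960*(16 + 4*(-5)**2) + 1100 = 960*(16 + 4*25) + 1100 = 960*(16 + 100) + 1100 = 960*116 + 1100 = 111360 + 1100 = 112460)
1725959 + y = 1725959 + 112460 = 1838419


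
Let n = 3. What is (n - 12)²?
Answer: 81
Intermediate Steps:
(n - 12)² = (3 - 12)² = (-9)² = 81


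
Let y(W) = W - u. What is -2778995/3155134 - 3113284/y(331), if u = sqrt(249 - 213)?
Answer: -9823731373431/1025418550 ≈ -9580.2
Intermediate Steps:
u = 6 (u = sqrt(36) = 6)
y(W) = -6 + W (y(W) = W - 1*6 = W - 6 = -6 + W)
-2778995/3155134 - 3113284/y(331) = -2778995/3155134 - 3113284/(-6 + 331) = -2778995*1/3155134 - 3113284/325 = -2778995/3155134 - 3113284*1/325 = -2778995/3155134 - 3113284/325 = -9823731373431/1025418550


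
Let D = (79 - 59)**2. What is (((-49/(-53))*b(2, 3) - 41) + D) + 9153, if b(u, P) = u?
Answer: 504234/53 ≈ 9513.8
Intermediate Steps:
D = 400 (D = 20**2 = 400)
(((-49/(-53))*b(2, 3) - 41) + D) + 9153 = ((-49/(-53)*2 - 41) + 400) + 9153 = ((-49*(-1/53)*2 - 41) + 400) + 9153 = (((49/53)*2 - 41) + 400) + 9153 = ((98/53 - 41) + 400) + 9153 = (-2075/53 + 400) + 9153 = 19125/53 + 9153 = 504234/53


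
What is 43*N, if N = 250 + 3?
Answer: 10879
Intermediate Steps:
N = 253
43*N = 43*253 = 10879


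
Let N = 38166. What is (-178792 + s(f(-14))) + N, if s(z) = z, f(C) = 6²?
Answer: -140590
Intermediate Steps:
f(C) = 36
(-178792 + s(f(-14))) + N = (-178792 + 36) + 38166 = -178756 + 38166 = -140590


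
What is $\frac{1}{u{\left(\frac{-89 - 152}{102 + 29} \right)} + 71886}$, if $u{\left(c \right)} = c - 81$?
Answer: $\frac{131}{9406214} \approx 1.3927 \cdot 10^{-5}$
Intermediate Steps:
$u{\left(c \right)} = -81 + c$ ($u{\left(c \right)} = c - 81 = -81 + c$)
$\frac{1}{u{\left(\frac{-89 - 152}{102 + 29} \right)} + 71886} = \frac{1}{\left(-81 + \frac{-89 - 152}{102 + 29}\right) + 71886} = \frac{1}{\left(-81 - \frac{241}{131}\right) + 71886} = \frac{1}{- \frac{10852}{131} + 71886} = \frac{1}{\frac{9406214}{131}} = \frac{131}{9406214}$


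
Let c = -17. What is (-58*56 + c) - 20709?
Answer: -23974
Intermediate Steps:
(-58*56 + c) - 20709 = (-58*56 - 17) - 20709 = (-3248 - 17) - 20709 = -3265 - 20709 = -23974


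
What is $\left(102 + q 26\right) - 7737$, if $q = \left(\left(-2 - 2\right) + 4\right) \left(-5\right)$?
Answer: $-7635$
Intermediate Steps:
$q = 0$ ($q = \left(\left(-2 - 2\right) + 4\right) \left(-5\right) = \left(-4 + 4\right) \left(-5\right) = 0 \left(-5\right) = 0$)
$\left(102 + q 26\right) - 7737 = \left(102 + 0 \cdot 26\right) - 7737 = \left(102 + 0\right) - 7737 = 102 - 7737 = -7635$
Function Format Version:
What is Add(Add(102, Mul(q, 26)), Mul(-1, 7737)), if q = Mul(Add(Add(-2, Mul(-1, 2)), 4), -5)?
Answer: -7635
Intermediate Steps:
q = 0 (q = Mul(Add(Add(-2, -2), 4), -5) = Mul(Add(-4, 4), -5) = Mul(0, -5) = 0)
Add(Add(102, Mul(q, 26)), Mul(-1, 7737)) = Add(Add(102, Mul(0, 26)), Mul(-1, 7737)) = Add(Add(102, 0), -7737) = Add(102, -7737) = -7635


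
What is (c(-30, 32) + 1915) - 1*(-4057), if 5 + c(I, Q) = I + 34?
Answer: 5971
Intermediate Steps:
c(I, Q) = 29 + I (c(I, Q) = -5 + (I + 34) = -5 + (34 + I) = 29 + I)
(c(-30, 32) + 1915) - 1*(-4057) = ((29 - 30) + 1915) - 1*(-4057) = (-1 + 1915) + 4057 = 1914 + 4057 = 5971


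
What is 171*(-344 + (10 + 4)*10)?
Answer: -34884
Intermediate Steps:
171*(-344 + (10 + 4)*10) = 171*(-344 + 14*10) = 171*(-344 + 140) = 171*(-204) = -34884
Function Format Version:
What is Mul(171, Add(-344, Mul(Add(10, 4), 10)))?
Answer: -34884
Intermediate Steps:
Mul(171, Add(-344, Mul(Add(10, 4), 10))) = Mul(171, Add(-344, Mul(14, 10))) = Mul(171, Add(-344, 140)) = Mul(171, -204) = -34884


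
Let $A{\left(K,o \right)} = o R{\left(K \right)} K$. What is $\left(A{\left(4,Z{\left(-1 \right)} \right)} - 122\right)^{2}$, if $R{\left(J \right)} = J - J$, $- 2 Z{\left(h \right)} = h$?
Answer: $14884$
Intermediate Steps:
$Z{\left(h \right)} = - \frac{h}{2}$
$R{\left(J \right)} = 0$
$A{\left(K,o \right)} = 0$ ($A{\left(K,o \right)} = o 0 K = 0 K = 0$)
$\left(A{\left(4,Z{\left(-1 \right)} \right)} - 122\right)^{2} = \left(0 - 122\right)^{2} = \left(-122\right)^{2} = 14884$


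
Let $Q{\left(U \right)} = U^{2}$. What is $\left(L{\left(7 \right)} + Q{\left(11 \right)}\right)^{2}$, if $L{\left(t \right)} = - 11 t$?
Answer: $1936$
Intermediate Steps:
$\left(L{\left(7 \right)} + Q{\left(11 \right)}\right)^{2} = \left(\left(-11\right) 7 + 11^{2}\right)^{2} = \left(-77 + 121\right)^{2} = 44^{2} = 1936$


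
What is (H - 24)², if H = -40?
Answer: 4096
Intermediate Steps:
(H - 24)² = (-40 - 24)² = (-64)² = 4096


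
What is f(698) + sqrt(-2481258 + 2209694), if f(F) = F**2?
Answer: 487204 + 2*I*sqrt(67891) ≈ 4.872e+5 + 521.12*I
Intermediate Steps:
f(698) + sqrt(-2481258 + 2209694) = 698**2 + sqrt(-2481258 + 2209694) = 487204 + sqrt(-271564) = 487204 + 2*I*sqrt(67891)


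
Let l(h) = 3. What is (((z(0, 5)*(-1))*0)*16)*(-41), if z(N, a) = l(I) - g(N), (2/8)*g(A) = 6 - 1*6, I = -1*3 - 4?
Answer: 0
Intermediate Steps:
I = -7 (I = -3 - 4 = -7)
g(A) = 0 (g(A) = 4*(6 - 1*6) = 4*(6 - 6) = 4*0 = 0)
z(N, a) = 3 (z(N, a) = 3 - 1*0 = 3 + 0 = 3)
(((z(0, 5)*(-1))*0)*16)*(-41) = (((3*(-1))*0)*16)*(-41) = (-3*0*16)*(-41) = (0*16)*(-41) = 0*(-41) = 0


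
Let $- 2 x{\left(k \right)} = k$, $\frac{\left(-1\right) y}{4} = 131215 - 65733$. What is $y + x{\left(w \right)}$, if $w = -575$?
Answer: $- \frac{523281}{2} \approx -2.6164 \cdot 10^{5}$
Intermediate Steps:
$y = -261928$ ($y = - 4 \left(131215 - 65733\right) = \left(-4\right) 65482 = -261928$)
$x{\left(k \right)} = - \frac{k}{2}$
$y + x{\left(w \right)} = -261928 - - \frac{575}{2} = -261928 + \frac{575}{2} = - \frac{523281}{2}$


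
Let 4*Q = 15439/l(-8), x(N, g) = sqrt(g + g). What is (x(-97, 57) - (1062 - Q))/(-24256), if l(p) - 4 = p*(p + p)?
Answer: 545297/12807168 - sqrt(114)/24256 ≈ 0.042137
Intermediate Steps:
x(N, g) = sqrt(2)*sqrt(g) (x(N, g) = sqrt(2*g) = sqrt(2)*sqrt(g))
l(p) = 4 + 2*p**2 (l(p) = 4 + p*(p + p) = 4 + p*(2*p) = 4 + 2*p**2)
Q = 15439/528 (Q = (15439/(4 + 2*(-8)**2))/4 = (15439/(4 + 2*64))/4 = (15439/(4 + 128))/4 = (15439/132)/4 = (15439*(1/132))/4 = (1/4)*(15439/132) = 15439/528 ≈ 29.241)
(x(-97, 57) - (1062 - Q))/(-24256) = (sqrt(2)*sqrt(57) - (1062 - 1*15439/528))/(-24256) = (sqrt(114) - (1062 - 15439/528))*(-1/24256) = (sqrt(114) - 1*545297/528)*(-1/24256) = (sqrt(114) - 545297/528)*(-1/24256) = (-545297/528 + sqrt(114))*(-1/24256) = 545297/12807168 - sqrt(114)/24256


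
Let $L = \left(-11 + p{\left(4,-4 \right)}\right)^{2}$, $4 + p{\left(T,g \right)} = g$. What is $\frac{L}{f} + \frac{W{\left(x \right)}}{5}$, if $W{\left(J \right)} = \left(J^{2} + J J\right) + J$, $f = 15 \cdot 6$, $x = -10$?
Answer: $\frac{3781}{90} \approx 42.011$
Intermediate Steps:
$f = 90$
$p{\left(T,g \right)} = -4 + g$
$L = 361$ ($L = \left(-11 - 8\right)^{2} = \left(-19\right)^{2} = 361$)
$W{\left(J \right)} = J + 2 J^{2}$ ($W{\left(J \right)} = \left(J^{2} + J^{2}\right) + J = 2 J^{2} + J = J + 2 J^{2}$)
$\frac{L}{f} + \frac{W{\left(x \right)}}{5} = \frac{361}{90} + \frac{\left(-10\right) \left(1 + 2 \left(-10\right)\right)}{5} = 361 \cdot \frac{1}{90} + - 10 \left(1 - 20\right) \frac{1}{5} = \frac{361}{90} + \left(-10\right) \left(-19\right) \frac{1}{5} = \frac{361}{90} + 190 \cdot \frac{1}{5} = \frac{361}{90} + 38 = \frac{3781}{90}$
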